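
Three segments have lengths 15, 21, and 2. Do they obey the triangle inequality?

Check the triangle inequality: 15 + 2 = 17 ≤ 21.
Since the sum of two sides does not exceed the third, no triangle can be formed.

No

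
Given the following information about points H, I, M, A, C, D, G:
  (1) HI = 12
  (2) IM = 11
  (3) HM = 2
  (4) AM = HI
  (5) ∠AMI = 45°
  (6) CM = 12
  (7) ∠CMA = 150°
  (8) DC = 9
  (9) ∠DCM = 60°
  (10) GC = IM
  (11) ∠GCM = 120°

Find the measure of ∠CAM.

From the given relations: AM = HI = 12.
Step 1: By the law of cosines on triangle AMC: AC² = 12² + 12² − 2·12·12·cos(150°) = 537.42, so AC ≈ 23.18.
Step 2: By the inverse law of cosines on triangle CAM: cos(∠CAM) = (23.18² + 12² − 12²) / (2·23.18·12) = 537.42/556.37 = 0.9659, so ∠CAM = 15°.

Therefore, the measure of angle ∠CAM = 15°.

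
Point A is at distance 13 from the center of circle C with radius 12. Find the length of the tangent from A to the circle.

Let T be the point of tangency. Then CT ⊥ AT (radius ⊥ tangent).
In right triangle CTA: CA² = CT² + AT²
13² = 12² + AT²
AT² = 25, AT = 5

5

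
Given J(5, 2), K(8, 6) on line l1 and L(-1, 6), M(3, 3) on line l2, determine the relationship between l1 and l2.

Slope of line 1: m1 = (6 - 2)/(8 - 5) = 4/3 = 4/3
Slope of line 2: m2 = (3 - 6)/(3 - -1) = -3/4 = -3/4
Two lines are perpendicular when the product of their slopes is -1 (negative reciprocals).
m1 * m2 = (4/3) * (-3/4) = -1, confirming perpendicularity.

Perpendicular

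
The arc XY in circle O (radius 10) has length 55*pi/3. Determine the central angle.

θ = 360 × 55*pi/3 / (2π × 10) = 330° (rearranging arc length formula).

330°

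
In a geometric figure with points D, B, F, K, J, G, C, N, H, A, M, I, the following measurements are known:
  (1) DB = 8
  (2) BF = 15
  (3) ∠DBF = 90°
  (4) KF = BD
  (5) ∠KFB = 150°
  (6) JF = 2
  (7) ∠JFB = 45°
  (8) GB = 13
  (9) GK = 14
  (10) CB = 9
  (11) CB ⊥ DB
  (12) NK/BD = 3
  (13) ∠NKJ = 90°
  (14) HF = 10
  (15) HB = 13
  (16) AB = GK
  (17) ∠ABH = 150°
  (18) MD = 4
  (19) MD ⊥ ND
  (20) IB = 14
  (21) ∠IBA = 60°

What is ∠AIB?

From the given relations: AB = GK = 14.
Step 1: By the law of cosines on triangle IBA: IA² = 14² + 14² − 2·14·14·cos(60°) = 196, so IA = 14.
Step 2: By the inverse law of cosines on triangle AIB: cos(∠AIB) = (14² + 14² − 14²) / (2·14·14) = 196/392 = 0.5, so ∠AIB = 60°.

Therefore, the measure of angle ∠AIB = 60°.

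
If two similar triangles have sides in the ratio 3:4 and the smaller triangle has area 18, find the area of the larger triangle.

The ratio of areas of similar triangles = (side ratio)^2.
Side ratio = 3:4, so area ratio = 9:16.
Area of the larger triangle / Area of the smaller triangle = 16/9
Area of the larger triangle = 18 * 16/9 = 32

32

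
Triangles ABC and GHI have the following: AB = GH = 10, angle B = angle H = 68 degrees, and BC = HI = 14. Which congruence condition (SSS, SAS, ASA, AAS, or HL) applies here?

The given information matches SAS: Two pairs of corresponding sides and the included angle are equal (Side-Angle-Side).

SAS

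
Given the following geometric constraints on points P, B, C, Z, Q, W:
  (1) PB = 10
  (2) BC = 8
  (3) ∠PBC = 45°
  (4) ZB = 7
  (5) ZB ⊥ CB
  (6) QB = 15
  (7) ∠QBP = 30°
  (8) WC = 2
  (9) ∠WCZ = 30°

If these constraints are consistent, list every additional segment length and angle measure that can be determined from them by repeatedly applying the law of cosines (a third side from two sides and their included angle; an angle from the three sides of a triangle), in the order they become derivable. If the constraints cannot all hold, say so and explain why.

The constraints are consistent. Derivable facts, in order:
After 1 step:
- CZ = √113
- PC ≈ 7.13
- PQ ≈ 8.07
After 2 steps:
- ZW ≈ 8.95
- ∠BCP = 82.52°
- ∠BCZ = 41.19°
- ∠BPC = 52.48°
- ∠BPQ = 111.74°
- ∠BQP = 38.26°
- ∠BZC = 48.81°
After 3 steps:
- ∠CWZ = 143.59°
- ∠CZW = 6.41°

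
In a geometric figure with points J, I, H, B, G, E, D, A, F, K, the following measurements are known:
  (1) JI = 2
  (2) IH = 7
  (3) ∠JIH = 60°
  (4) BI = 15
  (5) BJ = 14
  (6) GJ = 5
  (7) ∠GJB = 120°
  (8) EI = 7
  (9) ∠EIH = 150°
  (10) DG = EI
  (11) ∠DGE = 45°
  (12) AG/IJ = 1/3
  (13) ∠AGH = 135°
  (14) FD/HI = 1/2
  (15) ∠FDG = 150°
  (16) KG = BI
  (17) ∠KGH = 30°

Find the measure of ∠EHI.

Step 1: By the law of cosines on triangle HIE: HE² = 7² + 7² − 2·7·7·cos(150°) = 182.87, so HE ≈ 13.52.
Step 2: By the inverse law of cosines on triangle EHI: cos(∠EHI) = (13.52² + 7² − 7²) / (2·13.52·7) = 182.87/189.32 = 0.9659, so ∠EHI = 15°.

Therefore, the measure of angle ∠EHI = 15°.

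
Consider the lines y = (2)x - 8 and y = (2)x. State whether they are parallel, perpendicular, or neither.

Slope of line 1: m1 = 2
Slope of line 2: m2 = 2
Since m1 = m2 = 2, the lines are parallel.

Parallel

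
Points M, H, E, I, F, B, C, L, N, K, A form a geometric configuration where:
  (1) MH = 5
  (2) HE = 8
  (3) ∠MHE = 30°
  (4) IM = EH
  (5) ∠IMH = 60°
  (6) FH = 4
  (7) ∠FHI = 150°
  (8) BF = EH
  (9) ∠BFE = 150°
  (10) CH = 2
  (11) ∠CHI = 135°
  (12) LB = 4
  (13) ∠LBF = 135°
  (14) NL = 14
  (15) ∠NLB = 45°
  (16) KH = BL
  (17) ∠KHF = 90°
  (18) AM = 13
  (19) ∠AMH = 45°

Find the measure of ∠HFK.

From the given relations: KH = BL = 4.
Step 1: By the law of cosines on triangle FHK: FK² = 4² + 4² − 2·4·4·cos(90°) = 32, so FK = 4·√2.
Step 2: By the inverse law of cosines on triangle HFK: cos(∠HFK) = (4² + (4·√2)² − 4²) / (2·4·4·√2) = 32/45.25 = 0.7071, so ∠HFK = 45°.

Therefore, the measure of angle ∠HFK = 45°.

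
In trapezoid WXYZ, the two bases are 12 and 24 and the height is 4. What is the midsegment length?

The midsegment of a trapezoid = (base1 + base2) / 2
midsegment = (12 + 24) / 2
midsegment = 36 / 2
midsegment = 18

18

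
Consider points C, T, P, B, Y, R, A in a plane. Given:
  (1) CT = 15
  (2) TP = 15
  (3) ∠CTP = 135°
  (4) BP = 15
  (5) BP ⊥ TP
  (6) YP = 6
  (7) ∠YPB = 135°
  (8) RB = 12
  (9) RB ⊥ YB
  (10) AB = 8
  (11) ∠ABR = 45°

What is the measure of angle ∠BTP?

Step 1: By the law of cosines on triangle TPB: TB² = 15² + 15² − 2·15·15·cos(90°) = 450, so TB = 15·√2.
Step 2: By the inverse law of cosines on triangle BTP: cos(∠BTP) = ((15·√2)² + 15² − 15²) / (2·15·√2·15) = 450/636.4 = 0.7071, so ∠BTP = 45°.

Therefore, the measure of angle ∠BTP = 45°.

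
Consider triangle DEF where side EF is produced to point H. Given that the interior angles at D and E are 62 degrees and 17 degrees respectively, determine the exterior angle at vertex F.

The interior angle at F is 180 - 62 - 17 = 101 degrees.
The exterior angle and interior angle at F are supplementary:
Exterior angle = 180 - 101 = 79 degrees.

79 degrees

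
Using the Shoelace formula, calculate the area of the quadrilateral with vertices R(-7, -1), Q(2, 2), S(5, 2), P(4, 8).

Using the Shoelace formula for a quadrilateral (vertices in order):
Area = (1/2)|sum of (x_i * y_(i+1) - x_(i+1) * y_i)|
Terms: (-7*2 - 2*-1) = -12, (2*2 - 5*2) = -6, (5*8 - 4*2) = 32, (4*-1 - -7*8) = 52
Sum = 66
Area = (1/2)(66) = 33

33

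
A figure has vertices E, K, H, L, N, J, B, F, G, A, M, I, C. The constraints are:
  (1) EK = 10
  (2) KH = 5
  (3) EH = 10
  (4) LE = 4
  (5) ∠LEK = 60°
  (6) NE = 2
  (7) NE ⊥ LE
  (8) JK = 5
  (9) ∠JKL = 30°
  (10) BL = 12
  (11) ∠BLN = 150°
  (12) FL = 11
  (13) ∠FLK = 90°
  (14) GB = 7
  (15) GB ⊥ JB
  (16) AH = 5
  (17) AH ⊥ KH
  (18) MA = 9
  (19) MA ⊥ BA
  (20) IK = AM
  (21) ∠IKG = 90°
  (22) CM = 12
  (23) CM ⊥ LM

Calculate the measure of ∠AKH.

Step 1: By the law of cosines on triangle KHA: KA² = 5² + 5² − 2·5·5·cos(90°) = 50, so KA = 5·√2.
Step 2: By the inverse law of cosines on triangle AKH: cos(∠AKH) = ((5·√2)² + 5² − 5²) / (2·5·√2·5) = 50/70.71 = 0.7071, so ∠AKH = 45°.

Therefore, the measure of angle ∠AKH = 45°.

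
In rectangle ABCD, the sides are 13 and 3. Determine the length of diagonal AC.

A rectangle's diagonal splits it into two right triangles, with the diagonal as the hypotenuse.
By the Pythagorean theorem, d^2 = 13^2 + 3^2 = 178.
Therefore d = sqrt(178).

sqrt(178)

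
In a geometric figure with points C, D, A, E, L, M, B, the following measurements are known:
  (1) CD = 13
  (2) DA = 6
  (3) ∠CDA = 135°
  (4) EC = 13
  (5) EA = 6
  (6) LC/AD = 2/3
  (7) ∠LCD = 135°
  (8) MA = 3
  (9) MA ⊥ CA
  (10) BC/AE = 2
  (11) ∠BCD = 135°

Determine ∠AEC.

Step 1: By the law of cosines on triangle ADC: AC² = 6² + 13² − 2·6·13·cos(135°) = 315.31, so AC ≈ 17.76.
Step 2: By the inverse law of cosines on triangle AEC: cos(∠AEC) = (6² + 13² − 17.76²) / (2·6·13) = -110.31/156 = -0.7071, so ∠AEC = 135°.

Therefore, the measure of angle ∠AEC = 135°.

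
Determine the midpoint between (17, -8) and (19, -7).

The midpoint is the point halfway along the segment.
Move half the horizontal distance: 17 + (19 - 17)/2 = 17 + 2/2 = 18
Move half the vertical distance: -8 + (-7 - -8)/2 = -8 + 1/2 = -15/2
Midpoint = (18, -15/2)

(18, -15/2)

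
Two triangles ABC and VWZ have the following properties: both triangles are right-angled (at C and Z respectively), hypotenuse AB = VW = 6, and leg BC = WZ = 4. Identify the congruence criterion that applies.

The given information matches HL: The hypotenuse and one leg of two right triangles are equal (Hypotenuse-Leg).

HL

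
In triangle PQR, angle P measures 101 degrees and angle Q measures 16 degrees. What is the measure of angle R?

angle R = 180 - 101 - 16 = 63 degrees.

63 degrees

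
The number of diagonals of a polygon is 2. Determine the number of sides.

Using d = n(n - 3)/2, we solve 2 = n(n - 3)/2.
So n(n - 3) = 4.
Testing n = 4: 4 * 1 = 4 = 4. Correct.
The polygon has 4 sides.

4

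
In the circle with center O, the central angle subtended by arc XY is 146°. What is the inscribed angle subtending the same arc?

By the inscribed angle theorem, the inscribed angle is half the central angle.
Inscribed angle = 146° / 2 = 73°

73°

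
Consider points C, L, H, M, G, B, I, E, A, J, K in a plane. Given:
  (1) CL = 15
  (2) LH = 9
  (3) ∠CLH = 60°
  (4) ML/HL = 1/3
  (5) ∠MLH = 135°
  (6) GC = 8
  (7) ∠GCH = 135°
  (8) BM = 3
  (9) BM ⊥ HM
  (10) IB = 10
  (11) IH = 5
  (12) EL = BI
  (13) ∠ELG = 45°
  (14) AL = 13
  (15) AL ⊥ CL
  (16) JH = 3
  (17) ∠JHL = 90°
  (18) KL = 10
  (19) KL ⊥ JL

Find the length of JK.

Step 1: By the law of cosines on triangle LHJ: LJ² = 9² + 3² − 2·9·3·cos(90°) = 90, so LJ = 3·√10.
Step 2: By the law of cosines on triangle JLK: JK² = (3·√10)² + 10² − 2·3·√10·10·cos(90°) = 190, so JK = √190.

Therefore, the length of JK = √190.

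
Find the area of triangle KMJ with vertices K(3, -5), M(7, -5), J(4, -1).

The Shoelace formula computes the area from vertex coordinates by summing cross products.
For vertices (3,-5), (7,-5), (4,-1):
Signed sum = 3*-5 - 7*-5 + 7*-1 - 4*-5 + 4*-5 - 3*-1
= 20 + 13 + -17 = 16
Area = (1/2)|16| = 8.

8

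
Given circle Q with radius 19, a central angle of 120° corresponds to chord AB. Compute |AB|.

Chord = 2(19) sin(60°) = 19*sqrt(3)

19*sqrt(3)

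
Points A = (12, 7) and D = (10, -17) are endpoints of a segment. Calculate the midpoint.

The midpoint is the point halfway along the segment.
Move half the horizontal distance: 12 + (10 - 12)/2 = 12 + -2/2 = 11
Move half the vertical distance: 7 + (-17 - 7)/2 = 7 + -24/2 = -5
Midpoint = (11, -5)

(11, -5)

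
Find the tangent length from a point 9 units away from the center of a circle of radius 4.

The tangent, radius, and line from the external point to the center form a right triangle.
The right angle is where the tangent meets the radius.
By the Pythagorean theorem: tangent² + 4² = 9²
tangent² = 81 - 16 = 65
tangent = sqrt(65)

sqrt(65)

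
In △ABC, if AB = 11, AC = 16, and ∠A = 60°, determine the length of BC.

Law of cosines: BC^2 = 11^2 + 16^2 - 2(11)(16)cos(60°) = 201, so BC = sqrt(201).

sqrt(201)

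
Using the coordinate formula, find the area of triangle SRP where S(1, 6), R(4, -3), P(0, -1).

Shoelace: Area = (1/2)|1(-3--1) + 4(-1-6) + 0(6--3)| = (1/2)(30) = 15

15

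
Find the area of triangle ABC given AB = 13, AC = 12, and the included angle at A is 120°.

When two sides and the included angle are known, the area formula is (1/2)ab sin(C).
The height from one side to the opposite vertex is 12 sin(120°) = 6*sqrt(3).
Area = (1/2) * 13 * 6*sqrt(3) = 39*sqrt(3).

39*sqrt(3)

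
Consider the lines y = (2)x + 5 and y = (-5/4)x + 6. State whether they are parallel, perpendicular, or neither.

Slope of line 1: m1 = 2
Slope of line 2: m2 = -5/4
For parallel lines we need equal slopes: 2 != -5/4.
For perpendicular lines we need m1*m2 = -1: (2)(-5/4) = -5/2 != -1.
Since neither condition holds, the lines are neither parallel nor perpendicular.

Neither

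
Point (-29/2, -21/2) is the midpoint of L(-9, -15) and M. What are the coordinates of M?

Using the midpoint formula: M = ((x1 + x2)/2, (y1 + y2)/2)
We know M = (-29/2, -21/2) and L = (-9, -15)
For x: -29/2 = (-9 + x2)/2, so x2 = 2*-29/2 - -9 = -20
For y: -21/2 = (-15 + y2)/2, so y2 = 2*-21/2 - -15 = -6
M = (-20, -6)

(-20, -6)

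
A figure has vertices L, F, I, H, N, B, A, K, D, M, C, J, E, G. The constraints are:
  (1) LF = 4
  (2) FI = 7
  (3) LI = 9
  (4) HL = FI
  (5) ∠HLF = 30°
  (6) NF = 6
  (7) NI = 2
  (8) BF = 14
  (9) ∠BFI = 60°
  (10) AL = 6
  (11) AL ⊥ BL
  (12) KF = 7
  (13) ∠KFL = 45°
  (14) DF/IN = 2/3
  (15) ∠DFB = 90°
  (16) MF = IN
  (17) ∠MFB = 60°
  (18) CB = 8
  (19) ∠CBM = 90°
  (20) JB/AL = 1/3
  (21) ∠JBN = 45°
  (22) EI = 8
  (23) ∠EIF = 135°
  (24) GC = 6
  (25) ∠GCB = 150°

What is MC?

From the given relations: MF = IN = 2.
Step 1: By the law of cosines on triangle BFM: BM² = 14² + 2² − 2·14·2·cos(60°) = 172, so BM = 2·√43.
Step 2: By the law of cosines on triangle MBC: MC² = (2·√43)² + 8² − 2·2·√43·8·cos(90°) = 236, so MC = 2·√59.

Therefore, the length of MC = 2·√59.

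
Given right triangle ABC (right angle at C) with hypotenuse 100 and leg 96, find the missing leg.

Rearranging the Pythagorean theorem to solve for the unknown leg:
leg^2 = hypotenuse^2 - known_leg^2 = 10000 - 9216 = 784
leg = sqrt(784) = 28.

28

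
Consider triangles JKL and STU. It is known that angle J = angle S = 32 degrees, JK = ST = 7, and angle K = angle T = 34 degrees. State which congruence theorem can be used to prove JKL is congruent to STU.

The given information provides:
angle J = angle S = 32 degrees, JK = ST = 7, and angle K = angle T = 34 degrees
This matches the ASA congruence theorem.
Two pairs of corresponding angles and the included side are equal (Angle-Side-Angle).

ASA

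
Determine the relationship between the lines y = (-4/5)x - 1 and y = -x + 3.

Slope of line 1: m1 = -4/5
Slope of line 2: m2 = -1
For parallel lines we need equal slopes: -4/5 != -1.
For perpendicular lines we need m1*m2 = -1: (-4/5)(-1) = 4/5 != -1.
Since neither condition holds, the lines are neither parallel nor perpendicular.

Neither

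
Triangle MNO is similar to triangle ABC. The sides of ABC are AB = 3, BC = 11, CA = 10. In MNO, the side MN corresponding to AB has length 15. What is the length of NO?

Similar triangles have proportional sides. Setting up the proportion:
MN / AB = NO / BC
15 / 3 = NO / 11
NO = 11 * 15 / 3 = 55.

55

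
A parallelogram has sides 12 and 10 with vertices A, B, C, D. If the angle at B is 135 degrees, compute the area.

Area = a * b * sin(theta)
Area = 12 * 10 * sin(135 degrees)
Area = 120 * sqrt(2)/2
Area = 60*sqrt(2)

60*sqrt(2)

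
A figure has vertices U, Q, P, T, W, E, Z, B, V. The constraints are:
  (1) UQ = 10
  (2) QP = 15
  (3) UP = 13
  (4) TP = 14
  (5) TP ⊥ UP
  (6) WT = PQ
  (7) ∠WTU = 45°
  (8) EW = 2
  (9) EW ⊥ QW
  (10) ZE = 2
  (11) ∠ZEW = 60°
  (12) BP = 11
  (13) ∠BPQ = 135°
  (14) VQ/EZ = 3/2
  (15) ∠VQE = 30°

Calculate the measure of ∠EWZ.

Step 1: By the law of cosines on triangle WEZ: WZ² = 2² + 2² − 2·2·2·cos(60°) = 4, so WZ = 2.
Step 2: By the inverse law of cosines on triangle EWZ: cos(∠EWZ) = (2² + 2² − 2²) / (2·2·2) = 4/8 = 0.5, so ∠EWZ = 60°.

Therefore, the measure of angle ∠EWZ = 60°.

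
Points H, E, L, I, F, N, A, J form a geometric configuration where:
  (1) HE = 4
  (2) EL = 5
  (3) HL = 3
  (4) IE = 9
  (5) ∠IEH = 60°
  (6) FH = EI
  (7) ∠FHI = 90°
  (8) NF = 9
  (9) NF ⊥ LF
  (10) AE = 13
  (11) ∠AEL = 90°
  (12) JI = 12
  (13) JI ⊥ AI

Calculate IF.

From the given relations: FH = EI = 9.
Step 1: By the law of cosines on triangle HEI: HI² = 4² + 9² − 2·4·9·cos(60°) = 61, so HI = √61.
Step 2: By the law of cosines on triangle IHF: IF² = √61² + 9² − 2·√61·9·cos(90°) = 142, so IF = √142.

Therefore, the length of IF = √142.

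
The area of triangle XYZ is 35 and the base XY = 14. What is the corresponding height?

height = 2 * 35 / 14 = 5

5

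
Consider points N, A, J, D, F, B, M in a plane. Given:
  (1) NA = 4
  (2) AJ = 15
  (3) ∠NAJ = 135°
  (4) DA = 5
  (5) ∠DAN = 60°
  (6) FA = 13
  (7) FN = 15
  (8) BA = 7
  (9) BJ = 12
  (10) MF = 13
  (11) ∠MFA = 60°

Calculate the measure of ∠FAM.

Step 1: By the law of cosines on triangle AFM: AM² = 13² + 13² − 2·13·13·cos(60°) = 169, so AM = 13.
Step 2: By the inverse law of cosines on triangle FAM: cos(∠FAM) = (13² + 13² − 13²) / (2·13·13) = 169/338 = 0.5, so ∠FAM = 60°.

Therefore, the measure of angle ∠FAM = 60°.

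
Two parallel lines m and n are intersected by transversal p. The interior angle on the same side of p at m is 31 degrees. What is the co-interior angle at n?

Co-interior angles (same-side interior) formed by parallel lines and a transversal are supplementary (sum to 180 degrees).
The given angle is 31 degrees.
The co-interior angle = 180 - 31 = 149 degrees.

149 degrees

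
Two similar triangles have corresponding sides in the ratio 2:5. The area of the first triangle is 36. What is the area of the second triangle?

Area ratio = (2/5)^2 = 4/25. Area of the second triangle = 36 * 25/4 = 225.

225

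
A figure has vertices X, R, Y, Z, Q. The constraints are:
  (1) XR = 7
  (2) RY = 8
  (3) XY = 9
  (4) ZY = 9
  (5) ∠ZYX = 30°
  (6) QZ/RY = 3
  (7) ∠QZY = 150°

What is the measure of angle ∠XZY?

Step 1: By the law of cosines on triangle ZYX: ZX² = 9² + 9² − 2·9·9·cos(30°) = 21.7, so ZX ≈ 4.66.
Step 2: By the inverse law of cosines on triangle XZY: cos(∠XZY) = (4.66² + 9² − 9²) / (2·4.66·9) = 21.7/83.86 = 0.2588, so ∠XZY = 75°.

Therefore, the measure of angle ∠XZY = 75°.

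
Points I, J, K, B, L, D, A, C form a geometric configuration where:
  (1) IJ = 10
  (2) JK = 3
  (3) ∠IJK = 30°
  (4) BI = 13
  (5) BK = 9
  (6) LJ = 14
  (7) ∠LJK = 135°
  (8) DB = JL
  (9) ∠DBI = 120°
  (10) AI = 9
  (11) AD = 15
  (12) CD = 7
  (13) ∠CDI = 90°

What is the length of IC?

From the given relations: DB = JL = 14.
Step 1: By the law of cosines on triangle DBI: DI² = 14² + 13² − 2·14·13·cos(120°) = 547, so DI ≈ 23.39.
Step 2: By the law of cosines on triangle IDC: IC² = 23.39² + 7² − 2·23.39·7·cos(90°) = 596, so IC = 2·√149.

Therefore, the length of IC = 2·√149.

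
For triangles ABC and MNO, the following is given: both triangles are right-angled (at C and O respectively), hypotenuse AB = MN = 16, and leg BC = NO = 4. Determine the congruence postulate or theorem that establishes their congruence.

The given information matches HL: The hypotenuse and one leg of two right triangles are equal (Hypotenuse-Leg).

HL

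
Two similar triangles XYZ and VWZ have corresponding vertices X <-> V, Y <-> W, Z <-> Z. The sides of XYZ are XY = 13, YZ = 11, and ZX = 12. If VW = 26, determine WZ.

Since the triangles are similar, the ratio of corresponding sides is constant.
Scale factor k = VW / XY = 26 / 13 = 2
WZ = k * YZ = 2 * 11 = 22

22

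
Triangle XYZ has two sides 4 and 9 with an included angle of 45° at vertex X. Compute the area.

When two sides and the included angle are known, the area formula is (1/2)ab sin(C).
The height from one side to the opposite vertex is 9 sin(45°) = 9*sqrt(2)/2.
Area = (1/2) * 4 * 9*sqrt(2)/2 = 9*sqrt(2).

9*sqrt(2)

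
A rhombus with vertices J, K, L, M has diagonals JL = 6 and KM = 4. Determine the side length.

In a rhombus, the diagonals bisect each other perpendicularly, creating four congruent right triangles.
Each triangle has legs 3 (half of 6) and 2 (half of 4).
The hypotenuse of each right triangle is a side of the rhombus:
side = sqrt(3^2 + 2^2) = sqrt(13)

sqrt(13)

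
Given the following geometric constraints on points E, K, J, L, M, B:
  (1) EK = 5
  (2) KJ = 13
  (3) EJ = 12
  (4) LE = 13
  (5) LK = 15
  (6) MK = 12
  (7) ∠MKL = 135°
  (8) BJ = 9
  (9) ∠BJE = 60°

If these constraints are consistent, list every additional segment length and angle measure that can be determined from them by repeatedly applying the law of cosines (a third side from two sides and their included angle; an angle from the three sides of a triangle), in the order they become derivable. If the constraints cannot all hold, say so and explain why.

The constraints are consistent. Derivable facts, in order:
After 1 step:
- EB = 3·√13
- LM ≈ 24.97
- ∠EJK = 22.62°
- ∠EKJ = 67.38°
- ∠EKL = 57.32°
- ∠ELK = 18.89°
- ∠JEK = 90°
- ∠KEL = 103.8°
After 2 steps:
- ∠BEJ = 46.1°
- ∠EBJ = 73.9°
- ∠KLM = 19.86°
- ∠KML = 25.14°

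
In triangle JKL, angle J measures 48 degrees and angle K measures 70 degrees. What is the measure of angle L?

The interior angles sum to 180°: angle L = 180 - 48 - 70 = 62°.
The triangle is acute (angles 48°, 70°, 62°).

62 degrees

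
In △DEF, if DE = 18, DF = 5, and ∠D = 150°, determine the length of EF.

When two sides and the included angle are known, the law of cosines gives the third side.
c^2 = a^2 + b^2 - 2ab cos(C) generalizes the Pythagorean theorem to non-right triangles.
Here: EF^2 = 324 + 25 - 180*(-sqrt(3)/2) = 90*sqrt(3) + 349
EF = sqrt(90*sqrt(3) + 349)

sqrt(90*sqrt(3) + 349)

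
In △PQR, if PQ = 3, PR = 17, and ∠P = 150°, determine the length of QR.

Law of cosines: QR^2 = 3^2 + 17^2 - 2(3)(17)cos(150°) = 51*sqrt(3) + 298, so QR = sqrt(51*sqrt(3) + 298).

sqrt(51*sqrt(3) + 298)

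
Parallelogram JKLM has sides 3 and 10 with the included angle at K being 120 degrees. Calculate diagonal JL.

Law of cosines: d^2 = 3^2 + 10^2 - 2(3)(10)cos(120°) = 139, so d = sqrt(139).

sqrt(139)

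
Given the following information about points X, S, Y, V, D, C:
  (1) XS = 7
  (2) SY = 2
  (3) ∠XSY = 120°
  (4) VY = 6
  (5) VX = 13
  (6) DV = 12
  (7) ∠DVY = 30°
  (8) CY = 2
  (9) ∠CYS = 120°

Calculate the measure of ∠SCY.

Step 1: By the law of cosines on triangle CYS: CS² = 2² + 2² − 2·2·2·cos(120°) = 12, so CS = 2·√3.
Step 2: By the inverse law of cosines on triangle SCY: cos(∠SCY) = ((2·√3)² + 2² − 2²) / (2·2·√3·2) = 12/13.86 = 0.866, so ∠SCY = 30°.

Therefore, the measure of angle ∠SCY = 30°.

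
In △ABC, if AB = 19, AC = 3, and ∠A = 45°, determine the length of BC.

Law of cosines: BC^2 = 19^2 + 3^2 - 2(19)(3)cos(45°) = 370 - 57*sqrt(2), so BC = sqrt(370 - 57*sqrt(2)).

sqrt(370 - 57*sqrt(2))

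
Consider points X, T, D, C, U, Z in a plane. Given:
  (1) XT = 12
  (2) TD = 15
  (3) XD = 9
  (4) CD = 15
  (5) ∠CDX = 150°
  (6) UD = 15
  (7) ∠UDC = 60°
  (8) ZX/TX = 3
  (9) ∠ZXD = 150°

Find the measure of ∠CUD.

Step 1: By the law of cosines on triangle UDC: UC² = 15² + 15² − 2·15·15·cos(60°) = 225, so UC = 15.
Step 2: By the inverse law of cosines on triangle CUD: cos(∠CUD) = (15² + 15² − 15²) / (2·15·15) = 225/450 = 0.5, so ∠CUD = 60°.

Therefore, the measure of angle ∠CUD = 60°.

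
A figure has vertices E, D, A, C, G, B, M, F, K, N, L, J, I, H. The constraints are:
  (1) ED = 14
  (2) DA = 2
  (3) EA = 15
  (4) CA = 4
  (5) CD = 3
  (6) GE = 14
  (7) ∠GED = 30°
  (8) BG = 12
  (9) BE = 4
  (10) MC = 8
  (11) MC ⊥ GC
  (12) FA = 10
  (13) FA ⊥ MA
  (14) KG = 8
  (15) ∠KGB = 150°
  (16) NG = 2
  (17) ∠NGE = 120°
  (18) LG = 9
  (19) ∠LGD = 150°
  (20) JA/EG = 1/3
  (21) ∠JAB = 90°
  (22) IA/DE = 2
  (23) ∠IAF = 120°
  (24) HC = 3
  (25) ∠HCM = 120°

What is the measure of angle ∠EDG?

Step 1: By the law of cosines on triangle DEG: DG² = 14² + 14² − 2·14·14·cos(30°) = 52.52, so DG ≈ 7.25.
Step 2: By the inverse law of cosines on triangle EDG: cos(∠EDG) = (14² + 7.25² − 14²) / (2·14·7.25) = 52.52/202.91 = 0.2588, so ∠EDG = 75°.

Therefore, the measure of angle ∠EDG = 75°.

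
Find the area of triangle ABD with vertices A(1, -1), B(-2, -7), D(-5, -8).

Using the Shoelace formula for a triangle:
Area = (1/2)|x0(y1 - y2) + x1(y2 - y0) + x2(y0 - y1)|
Area = (1/2)|1(-7 - -8) + -2(-8 - -1) + -5(-1 - -7)|
Area = (1/2)|1 + 14 + -30|
Area = (1/2)|-15|
Area = (1/2)(15)
Area = 15/2

15/2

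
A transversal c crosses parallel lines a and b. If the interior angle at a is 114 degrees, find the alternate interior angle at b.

Alternate interior angles lie on opposite sides of the transversal, between the parallel lines.
By the alternate interior angle theorem, they are equal: 114 degrees.

114 degrees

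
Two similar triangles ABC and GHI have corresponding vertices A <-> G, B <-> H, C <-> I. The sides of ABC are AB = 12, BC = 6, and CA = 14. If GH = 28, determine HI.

Similar triangles have proportional sides. Setting up the proportion:
GH / AB = HI / BC
28 / 12 = HI / 6
HI = 6 * 28 / 12 = 14.

14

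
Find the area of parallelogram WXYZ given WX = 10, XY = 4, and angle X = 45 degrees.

Area = 10 * 4 * sin(45°) = 40 * sqrt(2)/2 = 20*sqrt(2)

20*sqrt(2)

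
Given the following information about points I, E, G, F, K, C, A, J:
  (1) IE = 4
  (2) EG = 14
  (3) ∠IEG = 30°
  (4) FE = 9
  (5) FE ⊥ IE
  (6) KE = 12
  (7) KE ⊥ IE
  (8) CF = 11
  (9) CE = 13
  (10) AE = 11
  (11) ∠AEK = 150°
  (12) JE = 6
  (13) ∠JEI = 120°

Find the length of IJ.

Step 1: By the law of cosines on triangle IEJ: IJ² = 4² + 6² − 2·4·6·cos(120°) = 76, so IJ = 2·√19.

Therefore, the length of IJ = 2·√19.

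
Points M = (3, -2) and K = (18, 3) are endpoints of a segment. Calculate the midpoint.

The midpoint is the average of the coordinates:
x: (3 + 18)/2 = 21/2
y: (-2 + 3)/2 = 1/2
Midpoint = (21/2, 1/2)

(21/2, 1/2)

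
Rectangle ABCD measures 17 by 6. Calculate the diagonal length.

Using the Pythagorean theorem:
d² = 17² + 6² = 289 + 36 = 325
d = sqrt(325) = 5*sqrt(13)

5*sqrt(13)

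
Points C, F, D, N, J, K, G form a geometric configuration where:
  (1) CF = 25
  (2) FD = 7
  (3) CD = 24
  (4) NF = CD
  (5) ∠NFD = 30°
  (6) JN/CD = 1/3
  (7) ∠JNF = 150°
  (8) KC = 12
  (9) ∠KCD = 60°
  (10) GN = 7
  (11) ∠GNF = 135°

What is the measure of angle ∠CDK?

Step 1: By the law of cosines on triangle DCK: DK² = 24² + 12² − 2·24·12·cos(60°) = 432, so DK = 12·√3.
Step 2: By the inverse law of cosines on triangle CDK: cos(∠CDK) = (24² + (12·√3)² − 12²) / (2·24·12·√3) = 864/997.66 = 0.866, so ∠CDK = 30°.

Therefore, the measure of angle ∠CDK = 30°.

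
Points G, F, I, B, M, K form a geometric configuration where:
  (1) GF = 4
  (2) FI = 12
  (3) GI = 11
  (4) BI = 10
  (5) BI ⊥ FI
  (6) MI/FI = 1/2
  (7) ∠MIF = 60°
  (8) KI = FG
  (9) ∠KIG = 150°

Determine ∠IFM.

From the given relations: MI = 1/2·FI = 1/2·12 = 6.
Step 1: By the law of cosines on triangle FIM: FM² = 12² + 6² − 2·12·6·cos(60°) = 108, so FM = 6·√3.
Step 2: By the inverse law of cosines on triangle IFM: cos(∠IFM) = (12² + (6·√3)² − 6²) / (2·12·6·√3) = 216/249.42 = 0.866, so ∠IFM = 30°.

Therefore, the measure of angle ∠IFM = 30°.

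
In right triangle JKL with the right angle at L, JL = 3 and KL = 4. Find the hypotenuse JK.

In a right triangle, the square of the hypotenuse equals the sum of the squares of the two legs.
The legs are 3 and 4, so the hypotenuse = sqrt(9 + 16) = sqrt(25) = 5.

5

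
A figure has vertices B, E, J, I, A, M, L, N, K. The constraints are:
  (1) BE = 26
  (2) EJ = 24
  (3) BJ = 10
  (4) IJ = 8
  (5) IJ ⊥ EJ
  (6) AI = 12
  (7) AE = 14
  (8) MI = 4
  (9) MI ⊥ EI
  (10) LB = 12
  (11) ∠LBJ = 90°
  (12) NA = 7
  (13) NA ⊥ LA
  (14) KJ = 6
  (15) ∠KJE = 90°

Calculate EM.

Step 1: By the law of cosines on triangle EJI: EI² = 24² + 8² − 2·24·8·cos(90°) = 640, so EI = 8·√10.
Step 2: By the law of cosines on triangle EIM: EM² = (8·√10)² + 4² − 2·8·√10·4·cos(90°) = 656, so EM = 4·√41.

Therefore, the length of EM = 4·√41.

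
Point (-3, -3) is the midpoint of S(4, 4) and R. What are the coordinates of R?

Using the midpoint formula: M = ((x1 + x2)/2, (y1 + y2)/2)
We know M = (-3, -3) and S = (4, 4)
For x: -3 = (4 + x2)/2, so x2 = 2*-3 - 4 = -10
For y: -3 = (4 + y2)/2, so y2 = 2*-3 - 4 = -10
R = (-10, -10)

(-10, -10)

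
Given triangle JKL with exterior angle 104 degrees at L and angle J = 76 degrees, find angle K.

angle K = 104 - 76 = 28 degrees (exterior angle theorem).

28 degrees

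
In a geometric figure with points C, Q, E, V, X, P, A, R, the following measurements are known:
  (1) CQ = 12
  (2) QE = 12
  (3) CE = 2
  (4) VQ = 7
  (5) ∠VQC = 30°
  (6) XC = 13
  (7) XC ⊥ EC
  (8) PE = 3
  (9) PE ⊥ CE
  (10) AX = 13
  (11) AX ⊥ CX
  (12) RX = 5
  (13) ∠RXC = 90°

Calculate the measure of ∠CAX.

Step 1: By the law of cosines on triangle AXC: AC² = 13² + 13² − 2·13·13·cos(90°) = 338, so AC = 13·√2.
Step 2: By the inverse law of cosines on triangle CAX: cos(∠CAX) = ((13·√2)² + 13² − 13²) / (2·13·√2·13) = 338/478 = 0.7071, so ∠CAX = 45°.

Therefore, the measure of angle ∠CAX = 45°.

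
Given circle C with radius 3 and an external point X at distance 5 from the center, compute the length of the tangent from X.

tangent = √(d² - r²) = √(5² - 3²) = √(25 - 9) = √16 = 4

4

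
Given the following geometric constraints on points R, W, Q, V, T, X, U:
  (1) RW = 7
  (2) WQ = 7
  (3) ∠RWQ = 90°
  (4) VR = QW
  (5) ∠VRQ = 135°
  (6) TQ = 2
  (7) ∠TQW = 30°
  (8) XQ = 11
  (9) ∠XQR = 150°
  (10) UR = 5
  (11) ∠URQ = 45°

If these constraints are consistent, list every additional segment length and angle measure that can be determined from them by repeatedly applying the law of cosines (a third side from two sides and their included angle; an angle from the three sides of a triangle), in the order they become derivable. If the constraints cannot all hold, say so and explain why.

The constraints are consistent. Derivable facts, in order:
After 1 step:
- RQ = 7·√2
- WT ≈ 5.36
After 2 steps:
- QU = √53
- QV = 7·√5
- RX ≈ 20.19
- ∠QRW = 45°
- ∠QTW = 139.25°
- ∠QWT = 10.75°
- ∠RQW = 45°
After 3 steps:
- ∠QRX = 15.81°
- ∠QUR = 105.95°
- ∠QVR = 26.57°
- ∠QXR = 14.19°
- ∠RQU = 29.05°
- ∠RQV = 18.43°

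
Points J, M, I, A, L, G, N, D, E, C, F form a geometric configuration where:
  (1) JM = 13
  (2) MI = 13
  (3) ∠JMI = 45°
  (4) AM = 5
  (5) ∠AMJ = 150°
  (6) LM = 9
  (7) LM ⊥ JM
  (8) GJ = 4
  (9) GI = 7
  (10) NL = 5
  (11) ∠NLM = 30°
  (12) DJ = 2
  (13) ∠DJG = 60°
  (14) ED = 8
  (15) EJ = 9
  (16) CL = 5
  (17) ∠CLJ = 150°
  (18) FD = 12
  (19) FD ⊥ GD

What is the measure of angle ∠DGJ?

Step 1: By the law of cosines on triangle GJD: GD² = 4² + 2² − 2·4·2·cos(60°) = 12, so GD = 2·√3.
Step 2: By the inverse law of cosines on triangle DGJ: cos(∠DGJ) = ((2·√3)² + 4² − 2²) / (2·2·√3·4) = 24/27.71 = 0.866, so ∠DGJ = 30°.

Therefore, the measure of angle ∠DGJ = 30°.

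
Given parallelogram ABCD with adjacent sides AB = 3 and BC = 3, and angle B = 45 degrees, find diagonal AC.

Law of cosines: d^2 = 3^2 + 3^2 - 2(3)(3)cos(45°) = 18 - 9*sqrt(2), so d = 3*sqrt(2 - sqrt(2)).

3*sqrt(2 - sqrt(2))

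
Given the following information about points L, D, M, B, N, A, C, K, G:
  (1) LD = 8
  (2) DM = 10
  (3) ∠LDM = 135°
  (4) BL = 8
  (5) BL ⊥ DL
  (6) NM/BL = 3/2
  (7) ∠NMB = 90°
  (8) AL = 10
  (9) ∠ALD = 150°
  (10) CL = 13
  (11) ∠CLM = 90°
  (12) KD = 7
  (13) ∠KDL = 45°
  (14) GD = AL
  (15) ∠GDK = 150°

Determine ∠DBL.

Step 1: By the law of cosines on triangle BLD: BD² = 8² + 8² − 2·8·8·cos(90°) = 128, so BD = 8·√2.
Step 2: By the inverse law of cosines on triangle DBL: cos(∠DBL) = ((8·√2)² + 8² − 8²) / (2·8·√2·8) = 128/181.02 = 0.7071, so ∠DBL = 45°.

Therefore, the measure of angle ∠DBL = 45°.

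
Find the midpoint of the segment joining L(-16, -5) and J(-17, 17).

M = ((x₁ + x₂)/2, (y₁ + y₂)/2)
= ((-16 + -17)/2, (-5 + 17)/2)
= (-33/2, 12/2) = (-33/2, 6)

(-33/2, 6)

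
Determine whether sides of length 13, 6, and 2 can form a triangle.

The longest side is 13. The other two sides sum to 2 + 6 = 8.
Since 8 ≤ 13, the two shorter sides cannot reach around to close the triangle.

No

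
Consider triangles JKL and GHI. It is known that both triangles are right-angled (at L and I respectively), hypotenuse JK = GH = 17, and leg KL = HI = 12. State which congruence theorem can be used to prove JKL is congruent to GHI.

The given information provides:
both triangles are right-angled (at L and I respectively), hypotenuse JK = GH = 17, and leg KL = HI = 12
This matches the HL congruence theorem.
The hypotenuse and one leg of two right triangles are equal (Hypotenuse-Leg).

HL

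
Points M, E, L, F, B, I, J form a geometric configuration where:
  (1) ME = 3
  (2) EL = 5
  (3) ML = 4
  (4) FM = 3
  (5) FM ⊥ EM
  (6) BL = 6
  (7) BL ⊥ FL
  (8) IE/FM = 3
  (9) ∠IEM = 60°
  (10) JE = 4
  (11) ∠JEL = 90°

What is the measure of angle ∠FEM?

Step 1: By the law of cosines on triangle EMF: EF² = 3² + 3² − 2·3·3·cos(90°) = 18, so EF = 3·√2.
Step 2: By the inverse law of cosines on triangle FEM: cos(∠FEM) = ((3·√2)² + 3² − 3²) / (2·3·√2·3) = 18/25.46 = 0.7071, so ∠FEM = 45°.

Therefore, the measure of angle ∠FEM = 45°.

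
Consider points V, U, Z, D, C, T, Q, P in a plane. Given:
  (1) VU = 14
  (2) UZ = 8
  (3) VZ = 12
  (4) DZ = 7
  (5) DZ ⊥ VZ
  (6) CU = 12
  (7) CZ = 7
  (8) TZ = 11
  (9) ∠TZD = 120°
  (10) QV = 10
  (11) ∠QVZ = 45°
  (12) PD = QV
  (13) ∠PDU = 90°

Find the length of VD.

Step 1: By the law of cosines on triangle VZD: VD² = 12² + 7² − 2·12·7·cos(90°) = 193, so VD = √193.

Therefore, the length of VD = √193.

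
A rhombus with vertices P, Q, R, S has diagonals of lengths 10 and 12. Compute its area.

The diagonals of a rhombus divide it into four right triangles.
Each triangle has legs 10/ 2 = 5 and 12/2 = 6, so each has area (1/2)*5*6 = 15.
Four such triangles give total area = (d1 * d2) / 2 = 60.

60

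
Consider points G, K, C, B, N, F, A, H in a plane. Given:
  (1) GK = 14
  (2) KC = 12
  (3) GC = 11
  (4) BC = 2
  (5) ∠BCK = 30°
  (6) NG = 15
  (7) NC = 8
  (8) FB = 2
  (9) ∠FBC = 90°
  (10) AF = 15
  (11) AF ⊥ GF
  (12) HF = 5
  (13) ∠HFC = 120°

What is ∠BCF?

Step 1: By the law of cosines on triangle CBF: CF² = 2² + 2² − 2·2·2·cos(90°) = 8, so CF = 2·√2.
Step 2: By the inverse law of cosines on triangle BCF: cos(∠BCF) = (2² + (2·√2)² − 2²) / (2·2·2·√2) = 8/11.31 = 0.7071, so ∠BCF = 45°.

Therefore, the measure of angle ∠BCF = 45°.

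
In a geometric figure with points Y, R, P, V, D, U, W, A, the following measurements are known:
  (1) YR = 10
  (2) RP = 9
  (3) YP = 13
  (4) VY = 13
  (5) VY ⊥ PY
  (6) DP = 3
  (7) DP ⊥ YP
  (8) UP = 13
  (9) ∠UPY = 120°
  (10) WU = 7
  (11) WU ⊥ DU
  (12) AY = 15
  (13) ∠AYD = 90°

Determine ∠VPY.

Step 1: By the law of cosines on triangle PYV: PV² = 13² + 13² − 2·13·13·cos(90°) = 338, so PV = 13·√2.
Step 2: By the inverse law of cosines on triangle VPY: cos(∠VPY) = ((13·√2)² + 13² − 13²) / (2·13·√2·13) = 338/478 = 0.7071, so ∠VPY = 45°.

Therefore, the measure of angle ∠VPY = 45°.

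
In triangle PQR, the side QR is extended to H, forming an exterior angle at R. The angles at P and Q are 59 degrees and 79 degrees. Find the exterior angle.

Exterior angle = 59 + 79 = 138 degrees (exterior angle theorem).

138 degrees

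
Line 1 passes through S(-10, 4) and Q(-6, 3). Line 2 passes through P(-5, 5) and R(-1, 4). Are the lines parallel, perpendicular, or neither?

Slope of line 1: m1 = (3 - 4)/(-6 - -10) = -1/4 = -1/4
Slope of line 2: m2 = (4 - 5)/(-1 - -5) = -1/4 = -1/4
m1 = m2, so the lines are parallel.

Parallel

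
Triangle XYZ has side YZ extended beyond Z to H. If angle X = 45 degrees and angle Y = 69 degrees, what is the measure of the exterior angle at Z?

The interior angle at Z is 180 - 45 - 69 = 66 degrees.
The exterior angle and interior angle at Z are supplementary:
Exterior angle = 180 - 66 = 114 degrees.

114 degrees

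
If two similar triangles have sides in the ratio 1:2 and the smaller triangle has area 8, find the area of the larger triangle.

Area ratio = (1/2)^2 = 1/4. Area of the larger triangle = 8 * 4/1 = 32.

32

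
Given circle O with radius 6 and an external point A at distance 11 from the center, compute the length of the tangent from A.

tangent = √(d² - r²) = √(11² - 6²) = √(121 - 36) = √85 = sqrt(85)

sqrt(85)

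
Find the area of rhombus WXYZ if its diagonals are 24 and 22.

The diagonals of a rhombus divide it into four right triangles.
Each triangle has legs 24/ 2 = 12 and 22/2 = 11, so each has area (1/2)*12*11 = 66.
Four such triangles give total area = (d1 * d2) / 2 = 264.

264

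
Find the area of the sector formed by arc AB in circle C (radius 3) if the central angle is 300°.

The full circle has area πr² = π(3)² = 9*pi.
The sector covers 300° out of 360°, a fraction of 5/6.
Sector area = 9*pi × 5/6 = 15*pi/2.

15*pi/2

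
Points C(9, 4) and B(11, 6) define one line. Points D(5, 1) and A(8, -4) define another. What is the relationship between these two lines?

Slope of line 1: m1 = (6 - 4)/(11 - 9) = 2/2 = 1
Slope of line 2: m2 = (-4 - 1)/(8 - 5) = -5/3 = -5/3
For parallel lines we need equal slopes: 1 != -5/3.
For perpendicular lines we need m1*m2 = -1: (1)(-5/3) = -5/3 != -1.
Since neither condition holds, the lines are neither parallel nor perpendicular.

Neither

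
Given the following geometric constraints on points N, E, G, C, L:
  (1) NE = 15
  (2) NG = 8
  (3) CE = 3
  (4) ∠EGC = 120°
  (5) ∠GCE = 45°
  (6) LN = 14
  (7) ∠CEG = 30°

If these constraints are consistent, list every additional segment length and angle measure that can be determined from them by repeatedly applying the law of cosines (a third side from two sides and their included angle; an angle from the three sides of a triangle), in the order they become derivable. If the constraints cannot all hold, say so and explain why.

These constraints are not satisfiable: (4), (5) and (7) are the three interior angles of triangle EGC, which must sum to 180°, but 120° + 45° + 30° = 195°. No planar figure meets all of them, so nothing further can be derived.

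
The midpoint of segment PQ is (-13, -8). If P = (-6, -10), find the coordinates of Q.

Using the midpoint formula: M = ((x1 + x2)/2, (y1 + y2)/2)
We know M = (-13, -8) and P = (-6, -10)
For x: -13 = (-6 + x2)/2, so x2 = 2*-13 - -6 = -20
For y: -8 = (-10 + y2)/2, so y2 = 2*-8 - -10 = -6
Q = (-20, -6)

(-20, -6)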